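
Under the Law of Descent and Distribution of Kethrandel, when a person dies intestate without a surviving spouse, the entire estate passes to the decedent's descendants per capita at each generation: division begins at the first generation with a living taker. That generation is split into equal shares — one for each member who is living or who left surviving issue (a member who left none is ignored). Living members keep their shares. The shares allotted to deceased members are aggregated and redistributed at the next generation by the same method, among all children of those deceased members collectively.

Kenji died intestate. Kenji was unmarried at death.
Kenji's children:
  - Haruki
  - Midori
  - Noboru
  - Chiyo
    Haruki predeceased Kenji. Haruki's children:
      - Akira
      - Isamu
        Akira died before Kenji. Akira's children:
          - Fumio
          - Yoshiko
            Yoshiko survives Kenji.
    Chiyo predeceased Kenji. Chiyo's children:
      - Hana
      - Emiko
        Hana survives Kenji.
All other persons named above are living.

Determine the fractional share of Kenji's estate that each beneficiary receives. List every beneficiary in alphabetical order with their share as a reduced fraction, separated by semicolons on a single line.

There is no surviving spouse, so the entire estate passes to Kenji's descendants per capita at each generation.
At generation 1 (Haruki, Midori, Noboru, Chiyo) there are 4 shares of (1)/4 = 1/4 each.
Living: Midori and Noboru — each takes 1/4.
Deceased: Haruki and Chiyo. Their combined 1/2 is pooled and carried to generation 2.
At generation 2 (Akira, Isamu, Hana, Emiko) there are 4 shares of (1/2)/4 = 1/8 each.
Living: Isamu, Hana, and Emiko — each takes 1/8.
Deceased: Akira. That 1/8 share is carried to generation 3.
At generation 3 (Fumio, Yoshiko) there are 2 shares of (1/8)/2 = 1/16 each.
Living: Fumio and Yoshiko — each takes 1/16.

Emiko 1/8; Fumio 1/16; Hana 1/8; Isamu 1/8; Midori 1/4; Noboru 1/4; Yoshiko 1/16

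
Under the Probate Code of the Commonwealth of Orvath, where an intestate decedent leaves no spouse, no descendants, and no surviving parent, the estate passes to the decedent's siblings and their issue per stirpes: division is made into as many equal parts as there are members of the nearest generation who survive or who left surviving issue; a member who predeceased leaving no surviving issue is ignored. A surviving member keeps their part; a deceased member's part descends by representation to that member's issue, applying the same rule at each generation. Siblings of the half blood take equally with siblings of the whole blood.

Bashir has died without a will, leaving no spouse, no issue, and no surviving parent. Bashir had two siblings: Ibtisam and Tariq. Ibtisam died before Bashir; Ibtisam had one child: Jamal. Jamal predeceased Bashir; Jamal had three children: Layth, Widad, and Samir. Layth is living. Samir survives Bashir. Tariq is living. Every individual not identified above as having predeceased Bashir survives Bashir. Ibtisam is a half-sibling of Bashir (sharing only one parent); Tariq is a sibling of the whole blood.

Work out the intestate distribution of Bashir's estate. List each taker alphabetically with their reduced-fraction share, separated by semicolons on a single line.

No spouse, descendants, or parent survives, so the estate passes to Bashir's siblings per stirpes.
Half-blood and whole-blood siblings take equally under the stated rule.
The estate is divided into 2 equal shares of 1/2 among Ibtisam, Tariq.
Ibtisam predeceased; the 1/2 allotted to Ibtisam's branch passes to Ibtisam's issue by representation.
Jamal's line is the sole branch at this level, so the full 1/2 passes to Jamal's issue by representation.
The 1/2 is divided into 3 equal shares of 1/6 among Layth, Widad, Samir.
Layth is living and takes 1/6.
Widad is living and takes 1/6.
Samir is living and takes 1/6.
Tariq is living and takes 1/2.

Layth 1/6; Samir 1/6; Tariq 1/2; Widad 1/6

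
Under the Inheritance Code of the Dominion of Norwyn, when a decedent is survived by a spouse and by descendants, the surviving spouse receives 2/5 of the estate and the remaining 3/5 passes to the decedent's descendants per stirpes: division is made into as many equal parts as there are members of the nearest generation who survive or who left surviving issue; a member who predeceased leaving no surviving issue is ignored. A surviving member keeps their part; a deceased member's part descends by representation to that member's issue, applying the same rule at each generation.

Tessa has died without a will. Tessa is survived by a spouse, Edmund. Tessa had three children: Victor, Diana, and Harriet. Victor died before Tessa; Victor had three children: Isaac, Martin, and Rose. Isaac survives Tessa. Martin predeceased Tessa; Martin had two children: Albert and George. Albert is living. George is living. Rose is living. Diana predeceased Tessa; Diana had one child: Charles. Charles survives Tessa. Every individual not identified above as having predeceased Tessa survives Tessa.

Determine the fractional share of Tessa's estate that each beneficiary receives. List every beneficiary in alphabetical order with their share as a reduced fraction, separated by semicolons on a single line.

Albert 1/30; Charles 1/5; Edmund 2/5; George 1/30; Harriet 1/5; Isaac 1/15; Rose 1/15

Edmund, as surviving spouse, takes 2/5.
The remaining 3/5 passes to Tessa's descendants per stirpes.
The 3/5 is divided into 3 equal shares of 1/5 among Victor, Diana, Harriet.
Victor predeceased; the 1/5 allotted to Victor's branch passes to Victor's issue by representation.
The 1/5 is divided into 3 equal shares of 1/15 among Isaac, Martin, Rose.
Isaac is living and takes 1/15.
Martin predeceased; the 1/15 allotted to Martin's branch passes to Martin's issue by representation.
The 1/15 is divided into 2 equal shares of 1/30 among Albert, George.
Albert is living and takes 1/30.
George is living and takes 1/30.
Rose is living and takes 1/15.
Diana predeceased; the 1/5 allotted to Diana's branch passes to Diana's issue by representation.
Charles is the sole taker at this level and receives the full 1/5.
Harriet is living and takes 1/5.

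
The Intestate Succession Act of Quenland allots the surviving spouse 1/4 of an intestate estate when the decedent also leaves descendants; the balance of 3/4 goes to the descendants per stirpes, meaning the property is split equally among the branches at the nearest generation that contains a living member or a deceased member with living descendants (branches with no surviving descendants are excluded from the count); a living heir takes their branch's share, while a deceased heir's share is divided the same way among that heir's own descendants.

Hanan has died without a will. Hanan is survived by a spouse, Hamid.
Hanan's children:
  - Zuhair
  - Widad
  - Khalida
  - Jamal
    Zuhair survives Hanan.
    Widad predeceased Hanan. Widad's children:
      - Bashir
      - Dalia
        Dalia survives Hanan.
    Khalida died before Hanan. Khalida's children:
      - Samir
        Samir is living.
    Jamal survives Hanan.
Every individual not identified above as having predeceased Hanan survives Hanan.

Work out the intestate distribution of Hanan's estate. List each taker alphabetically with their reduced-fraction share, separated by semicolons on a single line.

Hamid, as surviving spouse, takes 1/4.
The remaining 3/4 passes to Hanan's descendants per stirpes.
The 3/4 is divided into 4 equal shares of 3/16 among Zuhair, Widad, Khalida, Jamal.
Zuhair is living and takes 3/16.
Widad predeceased; the 3/16 allotted to Widad's branch passes to Widad's issue by representation.
The 3/16 is divided into 2 equal shares of 3/32 among Bashir, Dalia.
Bashir is living and takes 3/32.
Dalia is living and takes 3/32.
Khalida predeceased; the 3/16 allotted to Khalida's branch passes to Khalida's issue by representation.
Samir is the sole taker at this level and receives the full 3/16.
Jamal is living and takes 3/16.

Bashir 3/32; Dalia 3/32; Hamid 1/4; Jamal 3/16; Samir 3/16; Zuhair 3/16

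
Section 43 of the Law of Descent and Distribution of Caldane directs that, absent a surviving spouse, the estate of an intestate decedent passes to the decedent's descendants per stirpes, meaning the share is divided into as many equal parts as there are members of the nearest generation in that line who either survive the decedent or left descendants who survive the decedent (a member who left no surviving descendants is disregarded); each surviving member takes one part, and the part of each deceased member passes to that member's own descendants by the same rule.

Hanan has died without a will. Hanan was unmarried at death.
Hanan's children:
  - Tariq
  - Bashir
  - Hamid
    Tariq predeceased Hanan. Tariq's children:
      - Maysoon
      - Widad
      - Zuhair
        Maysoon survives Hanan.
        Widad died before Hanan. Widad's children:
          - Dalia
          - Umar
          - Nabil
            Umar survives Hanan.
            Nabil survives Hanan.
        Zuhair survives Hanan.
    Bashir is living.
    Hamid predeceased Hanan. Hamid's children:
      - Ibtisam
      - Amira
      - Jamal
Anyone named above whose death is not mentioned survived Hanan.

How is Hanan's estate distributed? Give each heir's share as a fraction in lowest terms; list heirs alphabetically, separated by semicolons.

There is no surviving spouse, so the entire estate passes to Hanan's descendants per stirpes.
The estate is divided into 3 equal shares of 1/3 among Tariq, Bashir, Hamid.
Tariq predeceased; the 1/3 allotted to Tariq's branch passes to Tariq's issue by representation.
The 1/3 is divided into 3 equal shares of 1/9 among Maysoon, Widad, Zuhair.
Maysoon is living and takes 1/9.
Widad predeceased; the 1/9 allotted to Widad's branch passes to Widad's issue by representation.
The 1/9 is divided into 3 equal shares of 1/27 among Dalia, Umar, Nabil.
Dalia is living and takes 1/27.
Umar is living and takes 1/27.
Nabil is living and takes 1/27.
Zuhair is living and takes 1/9.
Bashir is living and takes 1/3.
Hamid predeceased; the 1/3 allotted to Hamid's branch passes to Hamid's issue by representation.
The 1/3 is divided into 3 equal shares of 1/9 among Ibtisam, Amira, Jamal.
Ibtisam is living and takes 1/9.
Amira is living and takes 1/9.
Jamal is living and takes 1/9.

Amira 1/9; Bashir 1/3; Dalia 1/27; Ibtisam 1/9; Jamal 1/9; Maysoon 1/9; Nabil 1/27; Umar 1/27; Zuhair 1/9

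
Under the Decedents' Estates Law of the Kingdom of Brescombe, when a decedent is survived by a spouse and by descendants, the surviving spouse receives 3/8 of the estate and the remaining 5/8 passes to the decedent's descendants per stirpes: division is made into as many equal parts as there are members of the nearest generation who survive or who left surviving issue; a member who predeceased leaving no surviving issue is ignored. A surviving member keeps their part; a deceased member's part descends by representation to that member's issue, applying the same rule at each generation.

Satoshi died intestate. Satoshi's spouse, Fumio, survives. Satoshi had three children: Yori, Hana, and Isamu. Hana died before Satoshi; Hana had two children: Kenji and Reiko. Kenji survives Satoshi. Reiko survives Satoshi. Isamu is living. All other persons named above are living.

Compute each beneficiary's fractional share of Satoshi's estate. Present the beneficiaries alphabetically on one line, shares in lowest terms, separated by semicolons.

Fumio 3/8; Isamu 5/24; Kenji 5/48; Reiko 5/48; Yori 5/24

Fumio, as surviving spouse, takes 3/8.
The remaining 5/8 passes to Satoshi's descendants per stirpes.
The 5/8 is divided into 3 equal shares of 5/24 among Yori, Hana, Isamu.
Yori is living and takes 5/24.
Hana predeceased; the 5/24 allotted to Hana's branch passes to Hana's issue by representation.
The 5/24 is divided into 2 equal shares of 5/48 among Kenji, Reiko.
Kenji is living and takes 5/48.
Reiko is living and takes 5/48.
Isamu is living and takes 5/24.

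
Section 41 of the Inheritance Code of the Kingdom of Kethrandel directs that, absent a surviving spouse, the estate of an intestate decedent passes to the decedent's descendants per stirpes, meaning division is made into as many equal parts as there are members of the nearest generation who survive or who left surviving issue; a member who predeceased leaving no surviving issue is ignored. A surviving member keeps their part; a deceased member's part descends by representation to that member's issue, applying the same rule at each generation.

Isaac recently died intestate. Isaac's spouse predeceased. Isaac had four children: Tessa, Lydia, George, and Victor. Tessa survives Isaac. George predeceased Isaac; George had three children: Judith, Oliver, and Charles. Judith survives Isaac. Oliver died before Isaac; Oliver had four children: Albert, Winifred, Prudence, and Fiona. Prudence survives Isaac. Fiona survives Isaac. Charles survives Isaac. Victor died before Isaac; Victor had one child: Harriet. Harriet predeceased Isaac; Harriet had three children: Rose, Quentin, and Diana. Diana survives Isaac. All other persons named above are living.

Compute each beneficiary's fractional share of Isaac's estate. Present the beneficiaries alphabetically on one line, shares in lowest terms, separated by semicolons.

There is no surviving spouse, so the entire estate passes to Isaac's descendants per stirpes.
The estate is divided into 4 equal shares of 1/4 among Tessa, Lydia, George, Victor.
Tessa is living and takes 1/4.
Lydia is living and takes 1/4.
George predeceased; the 1/4 allotted to George's branch passes to George's issue by representation.
The 1/4 is divided into 3 equal shares of 1/12 among Judith, Oliver, Charles.
Judith is living and takes 1/12.
Oliver predeceased; the 1/12 allotted to Oliver's branch passes to Oliver's issue by representation.
The 1/12 is divided into 4 equal shares of 1/48 among Albert, Winifred, Prudence, Fiona.
Albert is living and takes 1/48.
Winifred is living and takes 1/48.
Prudence is living and takes 1/48.
Fiona is living and takes 1/48.
Charles is living and takes 1/12.
Victor predeceased; the 1/4 allotted to Victor's branch passes to Victor's issue by representation.
Harriet's line is the sole branch at this level, so the full 1/4 passes to Harriet's issue by representation.
The 1/4 is divided into 3 equal shares of 1/12 among Rose, Quentin, Diana.
Rose is living and takes 1/12.
Quentin is living and takes 1/12.
Diana is living and takes 1/12.

Albert 1/48; Charles 1/12; Diana 1/12; Fiona 1/48; Judith 1/12; Lydia 1/4; Prudence 1/48; Quentin 1/12; Rose 1/12; Tessa 1/4; Winifred 1/48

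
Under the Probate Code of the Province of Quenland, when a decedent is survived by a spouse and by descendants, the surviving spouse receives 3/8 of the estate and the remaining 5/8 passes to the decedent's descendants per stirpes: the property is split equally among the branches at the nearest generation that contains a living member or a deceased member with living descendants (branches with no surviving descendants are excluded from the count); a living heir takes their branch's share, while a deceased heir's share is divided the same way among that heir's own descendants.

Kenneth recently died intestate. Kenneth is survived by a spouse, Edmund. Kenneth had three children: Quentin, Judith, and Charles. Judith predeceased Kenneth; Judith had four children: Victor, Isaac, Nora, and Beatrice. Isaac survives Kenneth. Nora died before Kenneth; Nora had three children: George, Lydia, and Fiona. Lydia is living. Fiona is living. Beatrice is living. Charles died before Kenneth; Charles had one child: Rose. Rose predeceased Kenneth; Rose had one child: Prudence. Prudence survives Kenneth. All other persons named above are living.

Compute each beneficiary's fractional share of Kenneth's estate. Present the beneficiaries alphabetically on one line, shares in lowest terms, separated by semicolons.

Edmund, as surviving spouse, takes 3/8.
The remaining 5/8 passes to Kenneth's descendants per stirpes.
The 5/8 is divided into 3 equal shares of 5/24 among Quentin, Judith, Charles.
Quentin is living and takes 5/24.
Judith predeceased; the 5/24 allotted to Judith's branch passes to Judith's issue by representation.
The 5/24 is divided into 4 equal shares of 5/96 among Victor, Isaac, Nora, Beatrice.
Victor is living and takes 5/96.
Isaac is living and takes 5/96.
Nora predeceased; the 5/96 allotted to Nora's branch passes to Nora's issue by representation.
The 5/96 is divided into 3 equal shares of 5/288 among George, Lydia, Fiona.
George is living and takes 5/288.
Lydia is living and takes 5/288.
Fiona is living and takes 5/288.
Beatrice is living and takes 5/96.
Charles predeceased; the 5/24 allotted to Charles's branch passes to Charles's issue by representation.
Rose's line is the sole branch at this level, so the full 5/24 passes to Rose's issue by representation.
Prudence is the sole taker at this level and receives the full 5/24.

Beatrice 5/96; Edmund 3/8; Fiona 5/288; George 5/288; Isaac 5/96; Lydia 5/288; Prudence 5/24; Quentin 5/24; Victor 5/96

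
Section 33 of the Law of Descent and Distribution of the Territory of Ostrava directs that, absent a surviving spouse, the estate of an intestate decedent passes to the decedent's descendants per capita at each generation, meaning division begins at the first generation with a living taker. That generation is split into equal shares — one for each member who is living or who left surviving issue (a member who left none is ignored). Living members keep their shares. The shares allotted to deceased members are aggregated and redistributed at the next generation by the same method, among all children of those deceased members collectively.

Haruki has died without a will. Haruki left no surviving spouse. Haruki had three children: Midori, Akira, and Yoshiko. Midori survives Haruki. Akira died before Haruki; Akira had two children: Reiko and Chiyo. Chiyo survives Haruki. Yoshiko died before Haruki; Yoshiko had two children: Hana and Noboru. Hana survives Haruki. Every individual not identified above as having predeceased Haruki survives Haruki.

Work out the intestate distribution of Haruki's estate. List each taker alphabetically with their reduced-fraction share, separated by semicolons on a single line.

There is no surviving spouse, so the entire estate passes to Haruki's descendants per capita at each generation.
At generation 1 (Midori, Akira, Yoshiko) there are 3 shares of (1)/3 = 1/3 each.
Living: Midori — each takes 1/3.
Deceased: Akira and Yoshiko. Their combined 2/3 is pooled and carried to generation 2.
At generation 2 (Reiko, Chiyo, Hana, Noboru) there are 4 shares of (2/3)/4 = 1/6 each.
Living: Reiko, Chiyo, Hana, and Noboru — each takes 1/6.

Chiyo 1/6; Hana 1/6; Midori 1/3; Noboru 1/6; Reiko 1/6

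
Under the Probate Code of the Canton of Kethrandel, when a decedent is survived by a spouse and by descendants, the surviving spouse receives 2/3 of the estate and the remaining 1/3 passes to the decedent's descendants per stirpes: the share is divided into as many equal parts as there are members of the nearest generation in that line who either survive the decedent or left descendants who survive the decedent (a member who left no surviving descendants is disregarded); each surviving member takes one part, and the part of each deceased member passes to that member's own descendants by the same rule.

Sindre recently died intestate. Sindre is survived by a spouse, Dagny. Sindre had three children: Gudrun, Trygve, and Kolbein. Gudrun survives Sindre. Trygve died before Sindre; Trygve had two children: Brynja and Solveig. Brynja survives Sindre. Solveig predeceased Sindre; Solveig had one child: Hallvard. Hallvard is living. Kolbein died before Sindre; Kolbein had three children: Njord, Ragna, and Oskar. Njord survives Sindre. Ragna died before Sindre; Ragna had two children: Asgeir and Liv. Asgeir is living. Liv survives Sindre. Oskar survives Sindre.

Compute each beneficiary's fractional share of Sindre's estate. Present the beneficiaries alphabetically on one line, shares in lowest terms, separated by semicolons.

Dagny, as surviving spouse, takes 2/3.
The remaining 1/3 passes to Sindre's descendants per stirpes.
The 1/3 is divided into 3 equal shares of 1/9 among Gudrun, Trygve, Kolbein.
Gudrun is living and takes 1/9.
Trygve predeceased; the 1/9 allotted to Trygve's branch passes to Trygve's issue by representation.
The 1/9 is divided into 2 equal shares of 1/18 among Brynja, Solveig.
Brynja is living and takes 1/18.
Solveig predeceased; the 1/18 allotted to Solveig's branch passes to Solveig's issue by representation.
Hallvard is the sole taker at this level and receives the full 1/18.
Kolbein predeceased; the 1/9 allotted to Kolbein's branch passes to Kolbein's issue by representation.
The 1/9 is divided into 3 equal shares of 1/27 among Njord, Ragna, Oskar.
Njord is living and takes 1/27.
Ragna predeceased; the 1/27 allotted to Ragna's branch passes to Ragna's issue by representation.
The 1/27 is divided into 2 equal shares of 1/54 among Asgeir, Liv.
Asgeir is living and takes 1/54.
Liv is living and takes 1/54.
Oskar is living and takes 1/27.

Asgeir 1/54; Brynja 1/18; Dagny 2/3; Gudrun 1/9; Hallvard 1/18; Liv 1/54; Njord 1/27; Oskar 1/27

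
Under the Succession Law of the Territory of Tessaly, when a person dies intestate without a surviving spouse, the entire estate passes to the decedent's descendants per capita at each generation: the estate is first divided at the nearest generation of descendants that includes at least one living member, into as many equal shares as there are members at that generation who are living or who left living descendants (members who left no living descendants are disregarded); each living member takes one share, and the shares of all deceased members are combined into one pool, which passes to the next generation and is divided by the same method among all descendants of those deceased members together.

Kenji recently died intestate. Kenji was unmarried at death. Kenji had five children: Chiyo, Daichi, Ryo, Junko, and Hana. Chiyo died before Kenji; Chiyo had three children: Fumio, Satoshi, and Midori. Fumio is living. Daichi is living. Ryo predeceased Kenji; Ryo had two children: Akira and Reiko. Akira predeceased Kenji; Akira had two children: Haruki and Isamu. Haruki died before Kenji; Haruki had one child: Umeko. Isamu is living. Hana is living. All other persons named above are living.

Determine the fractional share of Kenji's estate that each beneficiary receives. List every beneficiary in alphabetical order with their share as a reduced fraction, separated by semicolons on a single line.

There is no surviving spouse, so the entire estate passes to Kenji's descendants per capita at each generation.
At generation 1 (Chiyo, Daichi, Ryo, Junko, Hana) there are 5 shares of (1)/5 = 1/5 each.
Living: Daichi, Junko, and Hana — each takes 1/5.
Deceased: Chiyo and Ryo. Their combined 2/5 is pooled and carried to generation 2.
At generation 2 (Fumio, Satoshi, Midori, Akira, Reiko) there are 5 shares of (2/5)/5 = 2/25 each.
Living: Fumio, Satoshi, Midori, and Reiko — each takes 2/25.
Deceased: Akira. That 2/25 share is carried to generation 3.
At generation 3 (Haruki, Isamu) there are 2 shares of (2/25)/2 = 1/25 each.
Living: Isamu — each takes 1/25.
Deceased: Haruki. That 1/25 share is carried to generation 4.
At generation 4 (Umeko) there are 1 shares of (1/25)/1 = 1/25 each.
Living: Umeko — each takes 1/25.

Daichi 1/5; Fumio 2/25; Hana 1/5; Isamu 1/25; Junko 1/5; Midori 2/25; Reiko 2/25; Satoshi 2/25; Umeko 1/25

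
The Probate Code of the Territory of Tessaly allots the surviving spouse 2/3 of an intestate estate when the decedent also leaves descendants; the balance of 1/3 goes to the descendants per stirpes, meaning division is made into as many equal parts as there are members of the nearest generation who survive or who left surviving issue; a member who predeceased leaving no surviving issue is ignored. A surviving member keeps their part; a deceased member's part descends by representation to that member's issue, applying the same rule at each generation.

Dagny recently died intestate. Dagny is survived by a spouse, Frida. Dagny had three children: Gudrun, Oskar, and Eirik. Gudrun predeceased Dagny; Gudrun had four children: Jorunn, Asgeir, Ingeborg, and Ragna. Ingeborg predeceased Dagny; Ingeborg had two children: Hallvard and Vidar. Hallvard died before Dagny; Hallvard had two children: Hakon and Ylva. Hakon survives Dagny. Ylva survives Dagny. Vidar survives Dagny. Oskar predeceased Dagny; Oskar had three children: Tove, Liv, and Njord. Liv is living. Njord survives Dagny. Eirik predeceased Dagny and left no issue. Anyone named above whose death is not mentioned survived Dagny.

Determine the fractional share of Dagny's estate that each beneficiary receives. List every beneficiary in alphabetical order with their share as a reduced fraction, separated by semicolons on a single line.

Asgeir 1/24; Frida 2/3; Hakon 1/96; Jorunn 1/24; Liv 1/18; Njord 1/18; Ragna 1/24; Tove 1/18; Vidar 1/48; Ylva 1/96

Frida, as surviving spouse, takes 2/3.
The remaining 1/3 passes to Dagny's descendants per stirpes.
Eirik left no surviving issue, so that branch lapses and is disregarded.
The 1/3 is divided into 2 equal shares of 1/6 among Gudrun, Oskar.
Gudrun predeceased; the 1/6 allotted to Gudrun's branch passes to Gudrun's issue by representation.
The 1/6 is divided into 4 equal shares of 1/24 among Jorunn, Asgeir, Ingeborg, Ragna.
Jorunn is living and takes 1/24.
Asgeir is living and takes 1/24.
Ingeborg predeceased; the 1/24 allotted to Ingeborg's branch passes to Ingeborg's issue by representation.
The 1/24 is divided into 2 equal shares of 1/48 among Hallvard, Vidar.
Hallvard predeceased; the 1/48 allotted to Hallvard's branch passes to Hallvard's issue by representation.
The 1/48 is divided into 2 equal shares of 1/96 among Hakon, Ylva.
Hakon is living and takes 1/96.
Ylva is living and takes 1/96.
Vidar is living and takes 1/48.
Ragna is living and takes 1/24.
Oskar predeceased; the 1/6 allotted to Oskar's branch passes to Oskar's issue by representation.
The 1/6 is divided into 3 equal shares of 1/18 among Tove, Liv, Njord.
Tove is living and takes 1/18.
Liv is living and takes 1/18.
Njord is living and takes 1/18.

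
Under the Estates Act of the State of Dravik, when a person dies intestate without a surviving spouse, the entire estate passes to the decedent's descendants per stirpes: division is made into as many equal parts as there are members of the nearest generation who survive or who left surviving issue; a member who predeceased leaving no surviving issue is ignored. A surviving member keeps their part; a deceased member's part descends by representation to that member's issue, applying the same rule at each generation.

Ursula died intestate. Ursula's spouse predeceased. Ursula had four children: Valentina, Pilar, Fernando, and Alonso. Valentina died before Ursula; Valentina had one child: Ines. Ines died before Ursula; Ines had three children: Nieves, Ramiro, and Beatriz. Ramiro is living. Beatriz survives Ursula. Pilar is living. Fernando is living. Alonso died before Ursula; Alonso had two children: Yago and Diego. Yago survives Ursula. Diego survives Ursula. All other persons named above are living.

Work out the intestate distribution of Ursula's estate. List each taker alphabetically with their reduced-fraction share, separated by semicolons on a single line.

Beatriz 1/12; Diego 1/8; Fernando 1/4; Nieves 1/12; Pilar 1/4; Ramiro 1/12; Yago 1/8

There is no surviving spouse, so the entire estate passes to Ursula's descendants per stirpes.
The estate is divided into 4 equal shares of 1/4 among Valentina, Pilar, Fernando, Alonso.
Valentina predeceased; the 1/4 allotted to Valentina's branch passes to Valentina's issue by representation.
Ines's line is the sole branch at this level, so the full 1/4 passes to Ines's issue by representation.
The 1/4 is divided into 3 equal shares of 1/12 among Nieves, Ramiro, Beatriz.
Nieves is living and takes 1/12.
Ramiro is living and takes 1/12.
Beatriz is living and takes 1/12.
Pilar is living and takes 1/4.
Fernando is living and takes 1/4.
Alonso predeceased; the 1/4 allotted to Alonso's branch passes to Alonso's issue by representation.
The 1/4 is divided into 2 equal shares of 1/8 among Yago, Diego.
Yago is living and takes 1/8.
Diego is living and takes 1/8.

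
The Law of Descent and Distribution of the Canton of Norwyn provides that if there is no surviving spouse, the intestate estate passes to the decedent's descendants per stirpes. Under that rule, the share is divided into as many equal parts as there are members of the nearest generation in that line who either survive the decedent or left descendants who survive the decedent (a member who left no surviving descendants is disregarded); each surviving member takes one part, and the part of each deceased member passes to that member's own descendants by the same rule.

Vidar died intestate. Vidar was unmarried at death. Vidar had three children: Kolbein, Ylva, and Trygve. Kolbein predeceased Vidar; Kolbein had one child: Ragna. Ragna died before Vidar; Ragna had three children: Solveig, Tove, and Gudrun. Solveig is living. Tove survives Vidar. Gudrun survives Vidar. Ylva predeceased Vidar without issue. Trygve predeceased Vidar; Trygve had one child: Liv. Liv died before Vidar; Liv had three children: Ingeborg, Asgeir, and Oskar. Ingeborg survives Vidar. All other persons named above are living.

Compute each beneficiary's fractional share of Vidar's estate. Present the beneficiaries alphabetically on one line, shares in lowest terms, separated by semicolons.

Asgeir 1/6; Gudrun 1/6; Ingeborg 1/6; Oskar 1/6; Solveig 1/6; Tove 1/6

There is no surviving spouse, so the entire estate passes to Vidar's descendants per stirpes.
Ylva left no surviving issue, so that branch lapses and is disregarded.
The estate is divided into 2 equal shares of 1/2 among Kolbein, Trygve.
Kolbein predeceased; the 1/2 allotted to Kolbein's branch passes to Kolbein's issue by representation.
Ragna's line is the sole branch at this level, so the full 1/2 passes to Ragna's issue by representation.
The 1/2 is divided into 3 equal shares of 1/6 among Solveig, Tove, Gudrun.
Solveig is living and takes 1/6.
Tove is living and takes 1/6.
Gudrun is living and takes 1/6.
Trygve predeceased; the 1/2 allotted to Trygve's branch passes to Trygve's issue by representation.
Liv's line is the sole branch at this level, so the full 1/2 passes to Liv's issue by representation.
The 1/2 is divided into 3 equal shares of 1/6 among Ingeborg, Asgeir, Oskar.
Ingeborg is living and takes 1/6.
Asgeir is living and takes 1/6.
Oskar is living and takes 1/6.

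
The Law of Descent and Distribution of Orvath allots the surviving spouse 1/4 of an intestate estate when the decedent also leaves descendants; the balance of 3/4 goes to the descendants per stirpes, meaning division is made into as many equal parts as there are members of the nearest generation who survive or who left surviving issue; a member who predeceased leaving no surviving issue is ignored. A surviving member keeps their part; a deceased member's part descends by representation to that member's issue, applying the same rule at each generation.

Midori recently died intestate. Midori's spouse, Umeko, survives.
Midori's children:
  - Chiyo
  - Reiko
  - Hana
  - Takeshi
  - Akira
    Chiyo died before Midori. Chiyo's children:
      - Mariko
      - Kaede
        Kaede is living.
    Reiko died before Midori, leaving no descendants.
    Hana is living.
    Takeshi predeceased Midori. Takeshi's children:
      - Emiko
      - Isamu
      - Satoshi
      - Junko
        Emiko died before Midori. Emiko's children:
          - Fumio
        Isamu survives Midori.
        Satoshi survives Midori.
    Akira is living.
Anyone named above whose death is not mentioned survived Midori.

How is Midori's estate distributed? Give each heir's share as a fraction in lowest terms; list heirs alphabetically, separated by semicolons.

Akira 3/16; Fumio 3/64; Hana 3/16; Isamu 3/64; Junko 3/64; Kaede 3/32; Mariko 3/32; Satoshi 3/64; Umeko 1/4

Umeko, as surviving spouse, takes 1/4.
The remaining 3/4 passes to Midori's descendants per stirpes.
Reiko left no surviving issue, so that branch lapses and is disregarded.
The 3/4 is divided into 4 equal shares of 3/16 among Chiyo, Hana, Takeshi, Akira.
Chiyo predeceased; the 3/16 allotted to Chiyo's branch passes to Chiyo's issue by representation.
The 3/16 is divided into 2 equal shares of 3/32 among Mariko, Kaede.
Mariko is living and takes 3/32.
Kaede is living and takes 3/32.
Hana is living and takes 3/16.
Takeshi predeceased; the 3/16 allotted to Takeshi's branch passes to Takeshi's issue by representation.
The 3/16 is divided into 4 equal shares of 3/64 among Emiko, Isamu, Satoshi, Junko.
Emiko predeceased; the 3/64 allotted to Emiko's branch passes to Emiko's issue by representation.
Fumio is the sole taker at this level and receives the full 3/64.
Isamu is living and takes 3/64.
Satoshi is living and takes 3/64.
Junko is living and takes 3/64.
Akira is living and takes 3/16.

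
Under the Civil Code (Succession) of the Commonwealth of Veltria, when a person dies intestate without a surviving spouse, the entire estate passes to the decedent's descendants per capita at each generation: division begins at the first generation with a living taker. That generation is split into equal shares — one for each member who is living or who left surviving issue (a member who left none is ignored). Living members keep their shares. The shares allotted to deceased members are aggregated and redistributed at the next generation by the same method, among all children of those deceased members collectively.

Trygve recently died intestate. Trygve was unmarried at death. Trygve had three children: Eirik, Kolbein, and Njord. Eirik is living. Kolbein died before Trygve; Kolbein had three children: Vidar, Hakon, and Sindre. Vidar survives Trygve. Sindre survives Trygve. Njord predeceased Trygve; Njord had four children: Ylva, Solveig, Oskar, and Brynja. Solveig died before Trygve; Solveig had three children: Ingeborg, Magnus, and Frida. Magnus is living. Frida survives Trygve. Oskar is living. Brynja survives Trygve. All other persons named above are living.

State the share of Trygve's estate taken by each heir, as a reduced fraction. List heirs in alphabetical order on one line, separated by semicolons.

Brynja 2/21; Eirik 1/3; Frida 2/63; Hakon 2/21; Ingeborg 2/63; Magnus 2/63; Oskar 2/21; Sindre 2/21; Vidar 2/21; Ylva 2/21

There is no surviving spouse, so the entire estate passes to Trygve's descendants per capita at each generation.
At generation 1 (Eirik, Kolbein, Njord) there are 3 shares of (1)/3 = 1/3 each.
Living: Eirik — each takes 1/3.
Deceased: Kolbein and Njord. Their combined 2/3 is pooled and carried to generation 2.
At generation 2 (Vidar, Hakon, Sindre, Ylva, Solveig, Oskar, Brynja) there are 7 shares of (2/3)/7 = 2/21 each.
Living: Vidar, Hakon, Sindre, Ylva, Oskar, and Brynja — each takes 2/21.
Deceased: Solveig. That 2/21 share is carried to generation 3.
At generation 3 (Ingeborg, Magnus, Frida) there are 3 shares of (2/21)/3 = 2/63 each.
Living: Ingeborg, Magnus, and Frida — each takes 2/63.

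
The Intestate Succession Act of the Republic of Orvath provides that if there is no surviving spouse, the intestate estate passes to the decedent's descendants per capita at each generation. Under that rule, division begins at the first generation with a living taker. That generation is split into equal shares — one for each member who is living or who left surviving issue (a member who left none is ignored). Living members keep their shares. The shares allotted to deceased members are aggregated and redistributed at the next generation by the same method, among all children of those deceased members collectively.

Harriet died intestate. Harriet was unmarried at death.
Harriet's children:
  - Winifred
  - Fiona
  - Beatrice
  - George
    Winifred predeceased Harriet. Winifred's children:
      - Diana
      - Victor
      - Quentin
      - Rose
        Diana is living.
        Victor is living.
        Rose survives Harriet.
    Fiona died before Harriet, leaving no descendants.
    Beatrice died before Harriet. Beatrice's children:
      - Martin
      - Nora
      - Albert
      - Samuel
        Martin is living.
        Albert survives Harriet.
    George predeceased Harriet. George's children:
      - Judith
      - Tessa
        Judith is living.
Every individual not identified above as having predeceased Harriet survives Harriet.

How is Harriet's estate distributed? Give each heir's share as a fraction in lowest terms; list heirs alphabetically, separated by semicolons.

There is no surviving spouse, so the entire estate passes to Harriet's descendants per capita at each generation.
No one at generation 1 (Winifred, Beatrice, George) is living; moving to the next generation.
At generation 2 (Diana, Victor, Quentin, Rose, Martin, Nora, Albert, Samuel, Judith, Tessa) there are 10 shares of (1)/10 = 1/10 each.
Living: Diana, Victor, Quentin, Rose, Martin, Nora, Albert, Samuel, Judith, and Tessa — each takes 1/10.

Albert 1/10; Diana 1/10; Judith 1/10; Martin 1/10; Nora 1/10; Quentin 1/10; Rose 1/10; Samuel 1/10; Tessa 1/10; Victor 1/10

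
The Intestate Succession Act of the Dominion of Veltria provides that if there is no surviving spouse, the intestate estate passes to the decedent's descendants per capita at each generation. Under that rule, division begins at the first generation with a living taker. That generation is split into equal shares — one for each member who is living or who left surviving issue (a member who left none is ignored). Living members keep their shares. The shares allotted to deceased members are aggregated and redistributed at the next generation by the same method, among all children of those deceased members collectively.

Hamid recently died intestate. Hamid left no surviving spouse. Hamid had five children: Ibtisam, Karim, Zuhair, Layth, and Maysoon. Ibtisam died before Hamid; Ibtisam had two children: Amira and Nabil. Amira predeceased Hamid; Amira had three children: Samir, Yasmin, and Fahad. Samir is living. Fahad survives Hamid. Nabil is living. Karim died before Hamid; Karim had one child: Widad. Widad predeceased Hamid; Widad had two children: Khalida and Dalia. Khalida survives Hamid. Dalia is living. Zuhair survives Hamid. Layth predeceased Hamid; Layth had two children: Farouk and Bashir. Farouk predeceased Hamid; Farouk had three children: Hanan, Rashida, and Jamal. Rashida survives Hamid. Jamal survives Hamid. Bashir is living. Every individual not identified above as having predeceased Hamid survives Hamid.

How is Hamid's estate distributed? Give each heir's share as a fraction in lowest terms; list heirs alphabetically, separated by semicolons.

There is no surviving spouse, so the entire estate passes to Hamid's descendants per capita at each generation.
At generation 1 (Ibtisam, Karim, Zuhair, Layth, Maysoon) there are 5 shares of (1)/5 = 1/5 each.
Living: Zuhair and Maysoon — each takes 1/5.
Deceased: Ibtisam, Karim, and Layth. Their combined 3/5 is pooled and carried to generation 2.
At generation 2 (Amira, Nabil, Widad, Farouk, Bashir) there are 5 shares of (3/5)/5 = 3/25 each.
Living: Nabil and Bashir — each takes 3/25.
Deceased: Amira, Widad, and Farouk. Their combined 9/25 is pooled and carried to generation 3.
At generation 3 (Samir, Yasmin, Fahad, Khalida, Dalia, Hanan, Rashida, Jamal) there are 8 shares of (9/25)/8 = 9/200 each.
Living: Samir, Yasmin, Fahad, Khalida, Dalia, Hanan, Rashida, and Jamal — each takes 9/200.

Bashir 3/25; Dalia 9/200; Fahad 9/200; Hanan 9/200; Jamal 9/200; Khalida 9/200; Maysoon 1/5; Nabil 3/25; Rashida 9/200; Samir 9/200; Yasmin 9/200; Zuhair 1/5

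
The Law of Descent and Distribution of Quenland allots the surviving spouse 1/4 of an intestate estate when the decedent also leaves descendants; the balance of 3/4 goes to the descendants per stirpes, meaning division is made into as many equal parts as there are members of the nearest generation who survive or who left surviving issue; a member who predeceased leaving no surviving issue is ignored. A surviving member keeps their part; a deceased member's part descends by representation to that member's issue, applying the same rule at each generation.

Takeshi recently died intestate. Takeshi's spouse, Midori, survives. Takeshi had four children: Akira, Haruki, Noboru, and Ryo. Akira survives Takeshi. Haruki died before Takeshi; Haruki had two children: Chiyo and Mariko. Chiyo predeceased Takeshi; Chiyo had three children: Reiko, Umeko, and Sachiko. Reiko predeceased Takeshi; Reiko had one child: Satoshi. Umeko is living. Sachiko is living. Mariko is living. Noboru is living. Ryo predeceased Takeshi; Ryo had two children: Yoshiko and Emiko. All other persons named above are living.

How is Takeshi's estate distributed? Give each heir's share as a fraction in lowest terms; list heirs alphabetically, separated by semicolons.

Midori, as surviving spouse, takes 1/4.
The remaining 3/4 passes to Takeshi's descendants per stirpes.
The 3/4 is divided into 4 equal shares of 3/16 among Akira, Haruki, Noboru, Ryo.
Akira is living and takes 3/16.
Haruki predeceased; the 3/16 allotted to Haruki's branch passes to Haruki's issue by representation.
The 3/16 is divided into 2 equal shares of 3/32 among Chiyo, Mariko.
Chiyo predeceased; the 3/32 allotted to Chiyo's branch passes to Chiyo's issue by representation.
The 3/32 is divided into 3 equal shares of 1/32 among Reiko, Umeko, Sachiko.
Reiko predeceased; the 1/32 allotted to Reiko's branch passes to Reiko's issue by representation.
Satoshi is the sole taker at this level and receives the full 1/32.
Umeko is living and takes 1/32.
Sachiko is living and takes 1/32.
Mariko is living and takes 3/32.
Noboru is living and takes 3/16.
Ryo predeceased; the 3/16 allotted to Ryo's branch passes to Ryo's issue by representation.
The 3/16 is divided into 2 equal shares of 3/32 among Yoshiko, Emiko.
Yoshiko is living and takes 3/32.
Emiko is living and takes 3/32.

Akira 3/16; Emiko 3/32; Mariko 3/32; Midori 1/4; Noboru 3/16; Sachiko 1/32; Satoshi 1/32; Umeko 1/32; Yoshiko 3/32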